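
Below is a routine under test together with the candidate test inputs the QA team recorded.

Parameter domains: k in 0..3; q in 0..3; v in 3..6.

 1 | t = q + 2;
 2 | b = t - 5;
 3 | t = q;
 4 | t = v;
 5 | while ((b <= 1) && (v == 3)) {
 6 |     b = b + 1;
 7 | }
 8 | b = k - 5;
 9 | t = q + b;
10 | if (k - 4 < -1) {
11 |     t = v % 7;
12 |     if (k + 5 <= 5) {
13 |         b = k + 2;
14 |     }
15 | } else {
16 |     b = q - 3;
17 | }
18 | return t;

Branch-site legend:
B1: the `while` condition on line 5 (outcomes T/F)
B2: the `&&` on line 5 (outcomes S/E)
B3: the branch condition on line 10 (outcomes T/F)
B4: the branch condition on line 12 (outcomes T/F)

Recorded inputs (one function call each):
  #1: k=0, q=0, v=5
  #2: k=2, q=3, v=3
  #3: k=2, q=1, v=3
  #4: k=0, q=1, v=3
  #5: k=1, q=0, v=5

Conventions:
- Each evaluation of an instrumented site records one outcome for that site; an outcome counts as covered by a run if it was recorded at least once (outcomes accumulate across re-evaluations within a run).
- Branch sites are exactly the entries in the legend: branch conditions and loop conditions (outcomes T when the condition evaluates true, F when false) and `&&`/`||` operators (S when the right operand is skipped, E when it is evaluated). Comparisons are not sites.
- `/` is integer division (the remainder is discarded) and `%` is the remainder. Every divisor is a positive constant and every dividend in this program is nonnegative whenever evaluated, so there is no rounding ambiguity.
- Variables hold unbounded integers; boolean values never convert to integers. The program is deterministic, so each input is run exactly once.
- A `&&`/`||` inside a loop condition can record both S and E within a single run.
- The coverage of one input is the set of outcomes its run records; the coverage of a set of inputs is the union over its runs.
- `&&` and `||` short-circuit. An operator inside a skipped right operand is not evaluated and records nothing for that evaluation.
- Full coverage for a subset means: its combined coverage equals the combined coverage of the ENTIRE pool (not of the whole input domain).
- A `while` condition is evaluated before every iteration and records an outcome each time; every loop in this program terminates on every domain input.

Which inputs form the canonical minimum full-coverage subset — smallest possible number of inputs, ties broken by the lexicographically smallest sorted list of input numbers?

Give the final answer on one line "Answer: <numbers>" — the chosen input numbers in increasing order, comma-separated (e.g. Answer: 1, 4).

test 1 (k=0, q=0, v=5) fires B2->E, B1->F, B3->T, B4->T; hits B1=F, B2=E, B3=T, B4=T
test 2 (k=2, q=3, v=3) fires B2->E, B1->T, B2->E, B1->T, B2->S, B1->F, B3->T, B4->F; hits B1=T, B1=F, B2=S, B2=E, B3=T, B4=F
test 3 (k=2, q=1, v=3) fires B2->E, B1->T, B2->E, B1->T, B2->E, B1->T, B2->E, B1->T, B2->S, B1->F, B3->T, B4->F; hits B1=T, B1=F, B2=S, B2=E, B3=T, B4=F
test 4 (k=0, q=1, v=3) fires B2->E, B1->T, B2->E, B1->T, B2->E, B1->T, B2->E, B1->T, B2->S, B1->F, B3->T, B4->T; hits B1=T, B1=F, B2=S, B2=E, B3=T, B4=T
test 5 (k=1, q=0, v=5) fires B2->E, B1->F, B3->T, B4->F; hits B1=F, B2=E, B3=T, B4=F
together the pool reaches 7 outcomes: B1=T, B1=F, B2=S, B2=E, B3=T, B4=T, B4=F
checked all size-1 subsets: none covers 7 outcomes (max 6/7)
size 2: inputs {1, 2} cover all 7 outcomes, and no lexicographically smaller subset of this size does

Answer: 1, 2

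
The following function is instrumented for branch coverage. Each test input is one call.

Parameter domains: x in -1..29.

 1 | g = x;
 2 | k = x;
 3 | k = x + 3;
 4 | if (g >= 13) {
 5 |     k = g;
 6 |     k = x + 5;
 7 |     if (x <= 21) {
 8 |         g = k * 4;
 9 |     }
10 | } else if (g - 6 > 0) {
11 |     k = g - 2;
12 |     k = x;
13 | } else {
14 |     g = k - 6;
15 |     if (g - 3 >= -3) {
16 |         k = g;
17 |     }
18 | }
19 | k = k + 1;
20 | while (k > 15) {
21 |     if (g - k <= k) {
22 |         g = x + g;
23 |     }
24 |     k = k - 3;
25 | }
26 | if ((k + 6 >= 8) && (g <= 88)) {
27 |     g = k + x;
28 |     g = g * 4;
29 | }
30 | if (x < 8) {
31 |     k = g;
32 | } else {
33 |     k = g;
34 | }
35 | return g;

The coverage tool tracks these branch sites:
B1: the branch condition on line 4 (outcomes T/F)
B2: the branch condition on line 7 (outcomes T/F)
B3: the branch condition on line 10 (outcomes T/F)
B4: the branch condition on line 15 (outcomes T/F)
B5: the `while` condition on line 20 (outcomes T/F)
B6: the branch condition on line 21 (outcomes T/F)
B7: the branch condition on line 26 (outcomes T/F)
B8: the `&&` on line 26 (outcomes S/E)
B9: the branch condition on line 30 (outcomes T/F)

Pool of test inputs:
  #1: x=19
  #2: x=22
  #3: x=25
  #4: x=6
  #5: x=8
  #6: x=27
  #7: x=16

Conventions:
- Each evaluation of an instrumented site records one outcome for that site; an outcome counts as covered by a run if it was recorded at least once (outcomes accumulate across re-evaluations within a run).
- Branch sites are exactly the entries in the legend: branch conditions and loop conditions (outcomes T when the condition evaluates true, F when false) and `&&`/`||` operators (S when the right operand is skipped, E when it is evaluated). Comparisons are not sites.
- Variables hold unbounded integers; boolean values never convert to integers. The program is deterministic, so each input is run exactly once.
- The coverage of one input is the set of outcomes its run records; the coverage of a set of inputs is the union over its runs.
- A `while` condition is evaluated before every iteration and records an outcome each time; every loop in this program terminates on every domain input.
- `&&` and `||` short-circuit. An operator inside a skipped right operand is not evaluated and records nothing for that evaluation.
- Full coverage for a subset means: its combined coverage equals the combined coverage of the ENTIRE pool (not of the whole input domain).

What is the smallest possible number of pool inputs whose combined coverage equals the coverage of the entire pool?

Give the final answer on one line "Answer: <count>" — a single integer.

#1 (x=19) -> covered: B1=T, B2=T, B5=T, B5=F, B6=F, B7=F, B8=E, B9=F
#2 (x=22) -> covered: B1=T, B2=F, B5=T, B5=F, B6=T, B6=F, B7=T, B8=E, B9=F
#3 (x=25) -> covered: B1=T, B2=F, B5=T, B5=F, B6=T, B6=F, B7=T, B8=E, B9=F
#4 (x=6) -> covered: B1=F, B3=F, B4=T, B5=F, B7=T, B8=E, B9=T
#5 (x=8) -> covered: B1=F, B3=T, B5=F, B7=T, B8=E, B9=F
#6 (x=27) -> covered: B1=T, B2=F, B5=T, B5=F, B6=T, B6=F, B7=T, B8=E, B9=F
#7 (x=16) -> covered: B1=T, B2=T, B5=T, B5=F, B6=F, B7=T, B8=E, B9=F
pool-wide coverage (16 outcomes): B1=T, B1=F, B2=T, B2=F, B3=T, B3=F, B4=T, B5=T, B5=F, B6=T, B6=F, B7=T, B7=F, B8=E, B9=T, B9=F
every size-1 subset falls short of the 16 outcomes (best: 9/16)
every size-2 subset falls short of the 16 outcomes (best: 13/16)
every size-3 subset falls short of the 16 outcomes (best: 15/16)
at size 4, {1, 2, 4, 5} reaches all 16 outcomes; every lexicographically earlier size-4 subset fails

Answer: 4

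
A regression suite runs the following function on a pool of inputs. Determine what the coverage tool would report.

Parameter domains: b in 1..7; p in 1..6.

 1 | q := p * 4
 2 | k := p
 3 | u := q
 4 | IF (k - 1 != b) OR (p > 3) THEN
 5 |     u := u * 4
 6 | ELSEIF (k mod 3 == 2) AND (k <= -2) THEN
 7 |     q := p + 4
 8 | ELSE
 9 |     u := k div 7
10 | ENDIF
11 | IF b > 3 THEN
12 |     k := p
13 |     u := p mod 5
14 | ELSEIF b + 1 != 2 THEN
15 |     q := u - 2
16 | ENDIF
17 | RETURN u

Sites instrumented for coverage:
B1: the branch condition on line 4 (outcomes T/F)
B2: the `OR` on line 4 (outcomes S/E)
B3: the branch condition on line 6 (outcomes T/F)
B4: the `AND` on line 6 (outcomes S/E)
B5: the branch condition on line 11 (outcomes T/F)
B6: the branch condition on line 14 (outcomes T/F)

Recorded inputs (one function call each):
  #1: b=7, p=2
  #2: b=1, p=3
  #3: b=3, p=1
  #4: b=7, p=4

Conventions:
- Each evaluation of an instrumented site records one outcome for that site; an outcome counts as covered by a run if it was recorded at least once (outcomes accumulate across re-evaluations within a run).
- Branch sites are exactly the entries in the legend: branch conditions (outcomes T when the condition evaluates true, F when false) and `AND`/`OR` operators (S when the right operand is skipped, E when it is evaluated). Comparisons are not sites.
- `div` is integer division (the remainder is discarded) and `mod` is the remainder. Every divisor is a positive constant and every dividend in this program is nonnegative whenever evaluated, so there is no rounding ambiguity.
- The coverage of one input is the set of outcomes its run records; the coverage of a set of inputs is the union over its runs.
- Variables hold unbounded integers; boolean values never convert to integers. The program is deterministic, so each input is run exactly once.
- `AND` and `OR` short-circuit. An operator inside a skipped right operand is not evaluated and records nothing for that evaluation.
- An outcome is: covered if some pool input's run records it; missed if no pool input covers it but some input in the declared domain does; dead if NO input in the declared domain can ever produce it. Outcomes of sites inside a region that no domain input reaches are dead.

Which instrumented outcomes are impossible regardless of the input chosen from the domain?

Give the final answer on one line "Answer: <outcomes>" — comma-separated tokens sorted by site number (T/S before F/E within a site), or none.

sweeping the full domain (42 inputs) for each outcome:
  B3=T: no domain input ever produces it -> dead
  reachable outcomes have witnesses, e.g. B1=T (e.g. b=1, p=1), B1=F (e.g. b=1, p=2), B2=S (e.g. b=1, p=1), B2=E (e.g. b=1, p=2)

Answer: B3=T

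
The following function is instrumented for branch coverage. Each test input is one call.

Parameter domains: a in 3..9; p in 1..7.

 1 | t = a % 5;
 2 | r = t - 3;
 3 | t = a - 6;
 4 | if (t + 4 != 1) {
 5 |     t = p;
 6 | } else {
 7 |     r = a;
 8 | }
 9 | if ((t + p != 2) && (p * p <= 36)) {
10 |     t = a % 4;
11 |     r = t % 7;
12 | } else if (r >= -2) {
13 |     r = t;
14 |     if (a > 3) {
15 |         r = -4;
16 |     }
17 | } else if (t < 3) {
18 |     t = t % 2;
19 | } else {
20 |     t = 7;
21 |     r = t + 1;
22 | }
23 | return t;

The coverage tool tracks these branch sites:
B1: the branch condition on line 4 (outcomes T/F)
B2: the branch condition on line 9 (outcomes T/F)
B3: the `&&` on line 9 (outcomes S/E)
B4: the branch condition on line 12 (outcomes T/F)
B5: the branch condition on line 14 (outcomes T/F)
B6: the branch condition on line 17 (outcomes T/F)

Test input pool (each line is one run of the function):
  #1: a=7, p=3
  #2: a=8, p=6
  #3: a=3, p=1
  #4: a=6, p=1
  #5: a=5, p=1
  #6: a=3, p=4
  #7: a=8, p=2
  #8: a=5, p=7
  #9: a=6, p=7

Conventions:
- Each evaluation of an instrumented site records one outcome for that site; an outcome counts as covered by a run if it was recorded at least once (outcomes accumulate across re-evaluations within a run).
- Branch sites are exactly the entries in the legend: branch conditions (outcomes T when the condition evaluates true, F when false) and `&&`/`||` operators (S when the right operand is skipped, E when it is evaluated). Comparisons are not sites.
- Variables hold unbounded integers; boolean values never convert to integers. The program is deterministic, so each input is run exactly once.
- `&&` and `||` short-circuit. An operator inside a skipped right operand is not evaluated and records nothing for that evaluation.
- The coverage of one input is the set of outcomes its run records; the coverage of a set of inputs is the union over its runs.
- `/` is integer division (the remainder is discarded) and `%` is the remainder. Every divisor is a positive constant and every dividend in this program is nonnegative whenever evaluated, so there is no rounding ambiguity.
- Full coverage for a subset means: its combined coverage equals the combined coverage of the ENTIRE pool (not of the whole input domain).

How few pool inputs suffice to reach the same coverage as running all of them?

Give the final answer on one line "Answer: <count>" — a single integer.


input #1, a=7, p=3: events B1->T, B3->E, B2->T; outcomes B1=T, B2=T, B3=E
input #2, a=8, p=6: events B1->T, B3->E, B2->T; outcomes B1=T, B2=T, B3=E
input #3, a=3, p=1: events B1->F, B3->E, B2->T; outcomes B1=F, B2=T, B3=E
input #4, a=6, p=1: events B1->T, B3->S, B2->F, B4->T, B5->T; outcomes B1=T, B2=F, B3=S, B4=T, B5=T
input #5, a=5, p=1: events B1->T, B3->S, B2->F, B4->F, B6->T; outcomes B1=T, B2=F, B3=S, B4=F, B6=T
input #6, a=3, p=4: events B1->F, B3->E, B2->T; outcomes B1=F, B2=T, B3=E
input #7, a=8, p=2: events B1->T, B3->E, B2->T; outcomes B1=T, B2=T, B3=E
input #8, a=5, p=7: events B1->T, B3->E, B2->F, B4->F, B6->F; outcomes B1=T, B2=F, B3=E, B4=F, B6=F
input #9, a=6, p=7: events B1->T, B3->E, B2->F, B4->T, B5->T; outcomes B1=T, B2=F, B3=E, B4=T, B5=T
pool-wide coverage (11 outcomes): B1=T, B1=F, B2=T, B2=F, B3=S, B3=E, B4=T, B4=F, B5=T, B6=T, B6=F
every size-1 subset falls short of the 11 outcomes (best: 5/11)
every size-2 subset falls short of the 11 outcomes (best: 8/11)
every size-3 subset falls short of the 11 outcomes (best: 10/11)
inputs {3, 4, 5, 8} (size 4) cover everything; no size-4 subset with a lexicographically smaller index list covers all 11
Answer: 4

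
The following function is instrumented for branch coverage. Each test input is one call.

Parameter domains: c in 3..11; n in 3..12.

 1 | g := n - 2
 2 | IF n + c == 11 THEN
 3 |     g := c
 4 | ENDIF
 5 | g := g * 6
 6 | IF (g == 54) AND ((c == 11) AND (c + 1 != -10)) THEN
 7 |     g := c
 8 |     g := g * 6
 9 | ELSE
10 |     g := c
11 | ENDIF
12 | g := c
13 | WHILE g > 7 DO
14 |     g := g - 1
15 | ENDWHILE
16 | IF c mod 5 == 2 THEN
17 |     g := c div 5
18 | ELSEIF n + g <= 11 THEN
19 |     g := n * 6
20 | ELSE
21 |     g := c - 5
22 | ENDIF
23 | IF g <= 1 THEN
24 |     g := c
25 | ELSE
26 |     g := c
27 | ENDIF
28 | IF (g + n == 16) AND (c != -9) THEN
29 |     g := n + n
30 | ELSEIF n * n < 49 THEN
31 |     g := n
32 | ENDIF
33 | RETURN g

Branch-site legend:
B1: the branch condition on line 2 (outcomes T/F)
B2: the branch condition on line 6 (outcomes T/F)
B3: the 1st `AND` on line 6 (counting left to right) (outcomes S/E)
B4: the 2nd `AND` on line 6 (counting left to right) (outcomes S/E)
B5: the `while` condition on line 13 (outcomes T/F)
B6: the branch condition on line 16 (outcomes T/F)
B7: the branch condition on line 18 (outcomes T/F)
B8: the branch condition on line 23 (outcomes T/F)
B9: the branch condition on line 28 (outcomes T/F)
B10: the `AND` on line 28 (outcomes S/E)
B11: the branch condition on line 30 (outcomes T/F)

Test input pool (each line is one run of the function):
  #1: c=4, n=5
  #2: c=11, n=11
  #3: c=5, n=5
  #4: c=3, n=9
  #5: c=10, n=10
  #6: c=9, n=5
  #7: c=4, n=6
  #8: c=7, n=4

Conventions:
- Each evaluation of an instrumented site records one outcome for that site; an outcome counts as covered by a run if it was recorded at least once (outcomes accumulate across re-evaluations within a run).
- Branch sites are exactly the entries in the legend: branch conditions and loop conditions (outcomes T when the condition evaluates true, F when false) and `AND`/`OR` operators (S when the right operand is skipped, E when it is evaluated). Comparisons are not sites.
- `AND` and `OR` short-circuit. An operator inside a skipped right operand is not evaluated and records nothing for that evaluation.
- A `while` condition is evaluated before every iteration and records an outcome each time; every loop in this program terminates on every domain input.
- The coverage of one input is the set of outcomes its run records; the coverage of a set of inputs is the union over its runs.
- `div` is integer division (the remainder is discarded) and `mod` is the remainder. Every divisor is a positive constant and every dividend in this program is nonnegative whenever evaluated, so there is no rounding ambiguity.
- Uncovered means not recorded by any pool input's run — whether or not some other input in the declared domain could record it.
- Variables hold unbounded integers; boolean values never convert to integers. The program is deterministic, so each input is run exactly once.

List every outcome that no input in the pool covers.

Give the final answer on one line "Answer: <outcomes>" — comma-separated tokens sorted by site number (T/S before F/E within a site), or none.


#1 (c=4, n=5) -> B1->F, B3->S, B2->F, B5->F, B6->F, B7->T, B8->F, B10->S, B9->F, B11->T; covered: B1=F, B2=F, B3=S, B5=F, B6=F, B7=T, B8=F, B9=F, B10=S, B11=T
#2 (c=11, n=11) -> B1->F, B3->E, B4->E, B2->T, B5->T, B5->T, B5->T, B5->T, B5->F, B6->F, B7->F, B8->F, B10->S, B9->F, ...; covered: B1=F, B2=T, B3=E, B4=E, B5=T, B5=F, B6=F, B7=F, B8=F, B9=F, B10=S, B11=F
#3 (c=5, n=5) -> B1->F, B3->S, B2->F, B5->F, B6->F, B7->T, B8->F, B10->S, B9->F, B11->T; covered: B1=F, B2=F, B3=S, B5=F, B6=F, B7=T, B8=F, B9=F, B10=S, B11=T
#4 (c=3, n=9) -> B1->F, B3->S, B2->F, B5->F, B6->F, B7->F, B8->T, B10->S, B9->F, B11->F; covered: B1=F, B2=F, B3=S, B5=F, B6=F, B7=F, B8=T, B9=F, B10=S, B11=F
#5 (c=10, n=10) -> B1->F, B3->S, B2->F, B5->T, B5->T, B5->T, B5->F, B6->F, B7->F, B8->F, B10->S, B9->F, B11->F; covered: B1=F, B2=F, B3=S, B5=T, B5=F, B6=F, B7=F, B8=F, B9=F, B10=S, B11=F
#6 (c=9, n=5) -> B1->F, B3->S, B2->F, B5->T, B5->T, B5->F, B6->F, B7->F, B8->F, B10->S, B9->F, B11->T; covered: B1=F, B2=F, B3=S, B5=T, B5=F, B6=F, B7=F, B8=F, B9=F, B10=S, B11=T
#7 (c=4, n=6) -> B1->F, B3->S, B2->F, B5->F, B6->F, B7->T, B8->F, B10->S, B9->F, B11->T; covered: B1=F, B2=F, B3=S, B5=F, B6=F, B7=T, B8=F, B9=F, B10=S, B11=T
#8 (c=7, n=4) -> B1->T, B3->S, B2->F, B5->F, B6->T, B8->T, B10->S, B9->F, B11->T; covered: B1=T, B2=F, B3=S, B5=F, B6=T, B8=T, B9=F, B10=S, B11=T
union over the pool: B1=T, B1=F, B2=T, B2=F, B3=S, B3=E, B4=E, B5=T, B5=F, B6=T, B6=F, B7=T, B7=F, B8=T, B8=F, B9=F, B10=S, B11=T, B11=F
uncovered (3 of 22): B4=S, B9=T, B10=E
Answer: B4=S, B9=T, B10=E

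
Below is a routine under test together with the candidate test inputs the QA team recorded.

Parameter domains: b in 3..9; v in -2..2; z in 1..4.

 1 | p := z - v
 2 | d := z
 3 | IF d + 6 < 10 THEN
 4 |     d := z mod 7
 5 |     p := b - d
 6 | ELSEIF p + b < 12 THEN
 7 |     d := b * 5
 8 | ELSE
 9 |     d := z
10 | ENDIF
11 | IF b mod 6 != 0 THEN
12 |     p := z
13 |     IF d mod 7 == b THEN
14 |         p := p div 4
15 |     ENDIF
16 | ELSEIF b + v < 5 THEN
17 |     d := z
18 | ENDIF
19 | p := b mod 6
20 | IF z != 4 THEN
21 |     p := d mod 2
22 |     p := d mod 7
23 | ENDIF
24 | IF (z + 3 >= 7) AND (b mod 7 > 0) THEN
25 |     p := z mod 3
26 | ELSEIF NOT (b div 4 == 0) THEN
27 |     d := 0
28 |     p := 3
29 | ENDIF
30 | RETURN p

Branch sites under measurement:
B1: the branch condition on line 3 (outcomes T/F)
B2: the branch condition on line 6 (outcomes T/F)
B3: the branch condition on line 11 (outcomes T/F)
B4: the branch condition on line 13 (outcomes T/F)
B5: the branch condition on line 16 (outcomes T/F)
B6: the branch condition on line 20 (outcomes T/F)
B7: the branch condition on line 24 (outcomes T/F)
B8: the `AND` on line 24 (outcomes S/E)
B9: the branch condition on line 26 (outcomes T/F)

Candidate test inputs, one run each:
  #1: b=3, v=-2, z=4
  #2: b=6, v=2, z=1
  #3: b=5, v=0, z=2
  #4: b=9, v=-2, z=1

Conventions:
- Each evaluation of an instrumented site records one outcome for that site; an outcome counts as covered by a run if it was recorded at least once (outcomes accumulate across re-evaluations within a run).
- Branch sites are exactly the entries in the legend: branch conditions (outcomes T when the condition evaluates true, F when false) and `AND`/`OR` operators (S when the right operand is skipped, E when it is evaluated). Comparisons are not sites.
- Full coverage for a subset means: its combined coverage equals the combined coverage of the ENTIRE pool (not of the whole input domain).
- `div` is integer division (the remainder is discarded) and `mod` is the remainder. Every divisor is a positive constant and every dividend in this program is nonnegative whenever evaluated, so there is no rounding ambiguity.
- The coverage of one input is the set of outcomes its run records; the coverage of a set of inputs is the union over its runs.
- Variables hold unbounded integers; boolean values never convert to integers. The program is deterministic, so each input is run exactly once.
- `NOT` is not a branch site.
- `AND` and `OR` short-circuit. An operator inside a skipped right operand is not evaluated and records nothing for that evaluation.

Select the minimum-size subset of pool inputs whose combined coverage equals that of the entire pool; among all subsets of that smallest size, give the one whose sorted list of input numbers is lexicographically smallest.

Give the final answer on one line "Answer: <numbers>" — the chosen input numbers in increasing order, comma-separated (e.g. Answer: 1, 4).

input #1, b=3, v=-2, z=4: events B1->F, B2->T, B3->T, B4->F, B6->F, B8->E, B7->T; outcomes B1=F, B2=T, B3=T, B4=F, B6=F, B7=T, B8=E
input #2, b=6, v=2, z=1: events B1->T, B3->F, B5->F, B6->T, B8->S, B7->F, B9->T; outcomes B1=T, B3=F, B5=F, B6=T, B7=F, B8=S, B9=T
input #3, b=5, v=0, z=2: events B1->T, B3->T, B4->F, B6->T, B8->S, B7->F, B9->T; outcomes B1=T, B3=T, B4=F, B6=T, B7=F, B8=S, B9=T
input #4, b=9, v=-2, z=1: events B1->T, B3->T, B4->F, B6->T, B8->S, B7->F, B9->T; outcomes B1=T, B3=T, B4=F, B6=T, B7=F, B8=S, B9=T
union over all inputs: B1=T, B1=F, B2=T, B3=T, B3=F, B4=F, B5=F, B6=T, B6=F, B7=T, B7=F, B8=S, B8=E, B9=T (14 outcomes)
every size-1 subset falls short of the 14 outcomes (best: 7/14)
size 2: inputs {1, 2} cover all 14 outcomes, and no lexicographically smaller subset of this size does

Answer: 1, 2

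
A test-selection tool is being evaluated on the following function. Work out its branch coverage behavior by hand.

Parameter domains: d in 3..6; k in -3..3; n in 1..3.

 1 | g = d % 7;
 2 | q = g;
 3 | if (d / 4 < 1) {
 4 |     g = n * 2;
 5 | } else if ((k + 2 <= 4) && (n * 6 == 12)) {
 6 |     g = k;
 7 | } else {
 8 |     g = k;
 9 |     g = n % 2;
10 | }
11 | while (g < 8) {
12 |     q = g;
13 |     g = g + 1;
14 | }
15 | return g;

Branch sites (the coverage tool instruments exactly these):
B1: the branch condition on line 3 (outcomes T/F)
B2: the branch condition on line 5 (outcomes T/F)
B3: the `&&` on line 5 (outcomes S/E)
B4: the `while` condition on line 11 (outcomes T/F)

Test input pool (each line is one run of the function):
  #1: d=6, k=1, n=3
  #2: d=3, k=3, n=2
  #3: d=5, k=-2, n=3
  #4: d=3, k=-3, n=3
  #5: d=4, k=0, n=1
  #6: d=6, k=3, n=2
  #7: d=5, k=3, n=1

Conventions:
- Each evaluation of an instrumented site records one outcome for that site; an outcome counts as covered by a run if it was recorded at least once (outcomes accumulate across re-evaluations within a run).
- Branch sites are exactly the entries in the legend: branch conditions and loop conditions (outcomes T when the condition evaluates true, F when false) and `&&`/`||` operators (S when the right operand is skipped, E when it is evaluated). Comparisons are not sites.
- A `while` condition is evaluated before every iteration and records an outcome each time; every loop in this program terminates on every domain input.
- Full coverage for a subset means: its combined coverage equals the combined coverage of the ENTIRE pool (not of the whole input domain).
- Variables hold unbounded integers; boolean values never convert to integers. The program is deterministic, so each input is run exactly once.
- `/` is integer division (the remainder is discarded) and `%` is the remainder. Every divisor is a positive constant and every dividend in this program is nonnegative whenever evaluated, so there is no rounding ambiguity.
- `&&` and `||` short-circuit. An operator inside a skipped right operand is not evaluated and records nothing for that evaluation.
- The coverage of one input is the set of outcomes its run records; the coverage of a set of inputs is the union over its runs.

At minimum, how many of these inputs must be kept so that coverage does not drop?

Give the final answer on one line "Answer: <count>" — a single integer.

input #1 (d=6, k=1, n=3): events B1->F, B3->E, B2->F, B4->T, B4->T, B4->T, B4->T, B4->T, B4->T, B4->T, B4->F; covers B1=F, B2=F, B3=E, B4=T, B4=F
input #2 (d=3, k=3, n=2): events B1->T, B4->T, B4->T, B4->T, B4->T, B4->F; covers B1=T, B4=T, B4=F
input #3 (d=5, k=-2, n=3): events B1->F, B3->E, B2->F, B4->T, B4->T, B4->T, B4->T, B4->T, B4->T, B4->T, B4->F; covers B1=F, B2=F, B3=E, B4=T, B4=F
input #4 (d=3, k=-3, n=3): events B1->T, B4->T, B4->T, B4->F; covers B1=T, B4=T, B4=F
input #5 (d=4, k=0, n=1): events B1->F, B3->E, B2->F, B4->T, B4->T, B4->T, B4->T, B4->T, B4->T, B4->T, B4->F; covers B1=F, B2=F, B3=E, B4=T, B4=F
input #6 (d=6, k=3, n=2): events B1->F, B3->S, B2->F, B4->T, B4->T, B4->T, B4->T, B4->T, B4->T, B4->T, B4->T, B4->F; covers B1=F, B2=F, B3=S, B4=T, B4=F
input #7 (d=5, k=3, n=1): events B1->F, B3->S, B2->F, B4->T, B4->T, B4->T, B4->T, B4->T, B4->T, B4->T, B4->F; covers B1=F, B2=F, B3=S, B4=T, B4=F
pool-wide coverage (7 outcomes): B1=T, B1=F, B2=F, B3=S, B3=E, B4=T, B4=F
no size-1 subset reaches all 7 outcomes (best union: 5/7)
no size-2 subset reaches all 7 outcomes (best union: 6/7)
at size 3, {1, 2, 6} reaches all 7 outcomes; every lexicographically earlier size-3 subset fails

Answer: 3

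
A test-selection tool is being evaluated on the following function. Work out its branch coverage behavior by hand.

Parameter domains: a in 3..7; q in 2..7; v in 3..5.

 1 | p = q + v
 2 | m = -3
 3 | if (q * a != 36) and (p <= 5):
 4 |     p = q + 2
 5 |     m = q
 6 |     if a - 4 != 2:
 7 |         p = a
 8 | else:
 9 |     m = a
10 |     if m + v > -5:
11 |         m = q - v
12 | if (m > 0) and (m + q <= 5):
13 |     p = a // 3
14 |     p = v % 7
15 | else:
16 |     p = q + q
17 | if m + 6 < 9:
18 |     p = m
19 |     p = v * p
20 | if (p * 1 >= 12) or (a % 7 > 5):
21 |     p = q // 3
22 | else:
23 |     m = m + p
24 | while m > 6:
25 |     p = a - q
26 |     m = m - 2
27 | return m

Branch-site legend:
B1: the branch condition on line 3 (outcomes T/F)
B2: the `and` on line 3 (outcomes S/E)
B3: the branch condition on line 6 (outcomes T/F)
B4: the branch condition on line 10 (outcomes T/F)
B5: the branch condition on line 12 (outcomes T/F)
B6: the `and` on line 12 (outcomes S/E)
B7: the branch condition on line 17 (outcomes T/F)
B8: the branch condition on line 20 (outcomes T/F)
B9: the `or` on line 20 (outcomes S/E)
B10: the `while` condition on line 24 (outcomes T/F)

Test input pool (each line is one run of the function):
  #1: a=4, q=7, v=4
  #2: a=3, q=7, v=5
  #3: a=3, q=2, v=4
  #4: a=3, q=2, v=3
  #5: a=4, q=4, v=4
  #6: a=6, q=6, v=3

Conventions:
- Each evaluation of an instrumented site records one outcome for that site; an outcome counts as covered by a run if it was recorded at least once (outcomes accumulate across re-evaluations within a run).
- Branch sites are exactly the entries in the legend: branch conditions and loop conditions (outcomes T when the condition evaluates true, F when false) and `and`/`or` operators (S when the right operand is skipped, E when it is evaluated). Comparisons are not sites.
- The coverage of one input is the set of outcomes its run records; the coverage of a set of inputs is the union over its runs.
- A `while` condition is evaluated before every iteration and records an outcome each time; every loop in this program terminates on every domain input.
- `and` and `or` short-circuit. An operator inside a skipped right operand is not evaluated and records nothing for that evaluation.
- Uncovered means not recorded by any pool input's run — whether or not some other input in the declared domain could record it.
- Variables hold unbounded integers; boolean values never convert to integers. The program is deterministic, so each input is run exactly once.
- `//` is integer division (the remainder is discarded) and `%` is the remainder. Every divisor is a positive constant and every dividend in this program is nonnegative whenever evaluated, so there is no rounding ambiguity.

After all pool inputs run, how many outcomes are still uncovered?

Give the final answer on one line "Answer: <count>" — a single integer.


test 1 (a=4, q=7, v=4) fires B2->E, B1->F, B4->T, B6->E, B5->F, B7->F, B9->S, B8->T, B10->F; hits B1=F, B2=E, B4=T, B5=F, B6=E, B7=F, B8=T, B9=S, B10=F
test 2 (a=3, q=7, v=5) fires B2->E, B1->F, B4->T, B6->E, B5->F, B7->T, B9->E, B8->F, B10->T, B10->T, B10->T, B10->F; hits B1=F, B2=E, B4=T, B5=F, B6=E, B7=T, B8=F, B9=E, B10=T, B10=F
test 3 (a=3, q=2, v=4) fires B2->E, B1->F, B4->T, B6->S, B5->F, B7->T, B9->E, B8->F, B10->F; hits B1=F, B2=E, B4=T, B5=F, B6=S, B7=T, B8=F, B9=E, B10=F
test 4 (a=3, q=2, v=3) fires B2->E, B1->T, B3->T, B6->E, B5->T, B7->T, B9->E, B8->F, B10->T, B10->F; hits B1=T, B2=E, B3=T, B5=T, B6=E, B7=T, B8=F, B9=E, B10=T, B10=F
test 5 (a=4, q=4, v=4) fires B2->E, B1->F, B4->T, B6->S, B5->F, B7->T, B9->E, B8->F, B10->F; hits B1=F, B2=E, B4=T, B5=F, B6=S, B7=T, B8=F, B9=E, B10=F
test 6 (a=6, q=6, v=3) fires B2->S, B1->F, B4->T, B6->E, B5->F, B7->F, B9->S, B8->T, B10->F; hits B1=F, B2=S, B4=T, B5=F, B6=E, B7=F, B8=T, B9=S, B10=F
union over the pool: B1=T, B1=F, B2=S, B2=E, B3=T, B4=T, B5=T, B5=F, B6=S, B6=E, B7=T, B7=F, B8=T, B8=F, B9=S, B9=E, B10=T, B10=F
uncovered (2 of 20): B3=F, B4=F
Answer: 2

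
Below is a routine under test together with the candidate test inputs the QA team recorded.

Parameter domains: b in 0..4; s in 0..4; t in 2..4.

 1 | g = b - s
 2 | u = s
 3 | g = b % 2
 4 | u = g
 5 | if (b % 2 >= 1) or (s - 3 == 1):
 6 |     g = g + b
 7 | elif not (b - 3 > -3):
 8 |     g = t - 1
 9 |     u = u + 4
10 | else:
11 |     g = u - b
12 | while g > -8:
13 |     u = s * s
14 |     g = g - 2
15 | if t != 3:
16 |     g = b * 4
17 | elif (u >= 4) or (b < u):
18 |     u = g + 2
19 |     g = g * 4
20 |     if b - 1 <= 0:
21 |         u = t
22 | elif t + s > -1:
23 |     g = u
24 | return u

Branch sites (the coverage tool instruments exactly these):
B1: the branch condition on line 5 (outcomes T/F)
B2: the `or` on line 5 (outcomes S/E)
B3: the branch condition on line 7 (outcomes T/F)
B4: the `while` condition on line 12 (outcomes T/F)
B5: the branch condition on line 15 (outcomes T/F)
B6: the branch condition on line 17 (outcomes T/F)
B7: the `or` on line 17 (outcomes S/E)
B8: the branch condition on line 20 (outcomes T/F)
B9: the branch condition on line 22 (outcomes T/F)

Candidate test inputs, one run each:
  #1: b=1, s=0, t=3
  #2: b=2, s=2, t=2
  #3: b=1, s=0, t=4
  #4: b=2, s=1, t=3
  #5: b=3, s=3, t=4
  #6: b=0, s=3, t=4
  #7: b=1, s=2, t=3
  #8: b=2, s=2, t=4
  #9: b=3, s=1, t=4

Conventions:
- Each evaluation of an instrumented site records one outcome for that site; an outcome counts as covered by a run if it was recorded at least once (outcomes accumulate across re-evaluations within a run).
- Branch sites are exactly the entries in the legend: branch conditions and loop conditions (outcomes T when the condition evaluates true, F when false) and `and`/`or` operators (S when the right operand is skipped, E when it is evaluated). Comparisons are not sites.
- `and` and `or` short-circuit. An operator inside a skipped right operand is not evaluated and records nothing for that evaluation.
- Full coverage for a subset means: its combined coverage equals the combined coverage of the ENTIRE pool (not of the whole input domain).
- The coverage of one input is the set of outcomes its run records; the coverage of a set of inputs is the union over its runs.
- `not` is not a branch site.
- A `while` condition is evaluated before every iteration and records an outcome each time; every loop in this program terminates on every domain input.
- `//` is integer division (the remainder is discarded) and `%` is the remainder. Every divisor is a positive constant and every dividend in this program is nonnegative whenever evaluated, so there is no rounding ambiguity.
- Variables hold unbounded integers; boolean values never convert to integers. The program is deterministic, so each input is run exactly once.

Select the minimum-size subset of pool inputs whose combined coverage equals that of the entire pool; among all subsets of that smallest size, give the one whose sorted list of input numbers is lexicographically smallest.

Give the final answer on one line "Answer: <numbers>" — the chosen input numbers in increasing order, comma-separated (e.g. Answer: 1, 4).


run #1 (b=1, s=0, t=3) runs B2->S, B1->T, B4->T, B4->T, B4->T, B4->T, B4->T, B4->F, B5->F, B7->E, B6->F, B9->T; records B1=T, B2=S, B4=T, B4=F, B5=F, B6=F, B7=E, B9=T
run #2 (b=2, s=2, t=2) runs B2->E, B1->F, B3->F, B4->T, B4->T, B4->T, B4->F, B5->T; records B1=F, B2=E, B3=F, B4=T, B4=F, B5=T
run #3 (b=1, s=0, t=4) runs B2->S, B1->T, B4->T, B4->T, B4->T, B4->T, B4->T, B4->F, B5->T; records B1=T, B2=S, B4=T, B4=F, B5=T
run #4 (b=2, s=1, t=3) runs B2->E, B1->F, B3->F, B4->T, B4->T, B4->T, B4->F, B5->F, B7->E, B6->F, B9->T; records B1=F, B2=E, B3=F, B4=T, B4=F, B5=F, B6=F, B7=E, B9=T
run #5 (b=3, s=3, t=4) runs B2->S, B1->T, B4->T, B4->T, B4->T, B4->T, B4->T, B4->T, B4->F, B5->T; records B1=T, B2=S, B4=T, B4=F, B5=T
run #6 (b=0, s=3, t=4) runs B2->E, B1->F, B3->T, B4->T, B4->T, B4->T, B4->T, B4->T, B4->T, B4->F, B5->T; records B1=F, B2=E, B3=T, B4=T, B4=F, B5=T
run #7 (b=1, s=2, t=3) runs B2->S, B1->T, B4->T, B4->T, B4->T, B4->T, B4->T, B4->F, B5->F, B7->S, B6->T, B8->T; records B1=T, B2=S, B4=T, B4=F, B5=F, B6=T, B7=S, B8=T
run #8 (b=2, s=2, t=4) runs B2->E, B1->F, B3->F, B4->T, B4->T, B4->T, B4->F, B5->T; records B1=F, B2=E, B3=F, B4=T, B4=F, B5=T
run #9 (b=3, s=1, t=4) runs B2->S, B1->T, B4->T, B4->T, B4->T, B4->T, B4->T, B4->T, B4->F, B5->T; records B1=T, B2=S, B4=T, B4=F, B5=T
union over all inputs: B1=T, B1=F, B2=S, B2=E, B3=T, B3=F, B4=T, B4=F, B5=T, B5=F, B6=T, B6=F, B7=S, B7=E, B8=T, B9=T (16 outcomes)
checked all size-1 subsets: none covers 16 outcomes (max 9/16)
checked all size-2 subsets: none covers 16 outcomes (max 14/16)
inputs {4, 6, 7} (size 3) cover everything; no size-3 subset with a lexicographically smaller index list covers all 16
Answer: 4, 6, 7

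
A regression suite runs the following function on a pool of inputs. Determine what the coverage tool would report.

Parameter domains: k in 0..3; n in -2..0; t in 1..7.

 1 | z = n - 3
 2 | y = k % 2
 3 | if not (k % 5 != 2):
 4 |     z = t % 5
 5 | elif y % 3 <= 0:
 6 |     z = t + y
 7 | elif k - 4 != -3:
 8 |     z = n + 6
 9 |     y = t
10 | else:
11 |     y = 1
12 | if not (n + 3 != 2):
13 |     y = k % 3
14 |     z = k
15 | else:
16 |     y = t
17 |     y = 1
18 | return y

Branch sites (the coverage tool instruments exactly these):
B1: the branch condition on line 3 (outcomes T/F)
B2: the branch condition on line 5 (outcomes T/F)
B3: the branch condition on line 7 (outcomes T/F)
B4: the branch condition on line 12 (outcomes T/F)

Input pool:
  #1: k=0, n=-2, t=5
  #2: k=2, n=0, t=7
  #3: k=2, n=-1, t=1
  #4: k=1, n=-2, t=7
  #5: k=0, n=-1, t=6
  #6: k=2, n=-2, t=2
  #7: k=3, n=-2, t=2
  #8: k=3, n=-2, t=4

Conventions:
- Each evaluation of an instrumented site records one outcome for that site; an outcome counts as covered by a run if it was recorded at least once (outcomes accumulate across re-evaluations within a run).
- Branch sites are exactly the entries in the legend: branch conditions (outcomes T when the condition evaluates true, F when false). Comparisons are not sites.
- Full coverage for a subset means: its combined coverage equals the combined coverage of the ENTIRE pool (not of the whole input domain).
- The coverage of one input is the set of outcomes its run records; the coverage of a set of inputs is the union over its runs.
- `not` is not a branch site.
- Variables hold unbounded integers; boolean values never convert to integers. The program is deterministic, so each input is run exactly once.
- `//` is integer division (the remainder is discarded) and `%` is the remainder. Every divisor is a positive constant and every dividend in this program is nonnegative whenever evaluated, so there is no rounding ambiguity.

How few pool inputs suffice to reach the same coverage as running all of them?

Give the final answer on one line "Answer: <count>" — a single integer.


input #1, k=0, n=-2, t=5: events B1->F, B2->T, B4->F; outcomes B1=F, B2=T, B4=F
input #2, k=2, n=0, t=7: events B1->T, B4->F; outcomes B1=T, B4=F
input #3, k=2, n=-1, t=1: events B1->T, B4->T; outcomes B1=T, B4=T
input #4, k=1, n=-2, t=7: events B1->F, B2->F, B3->F, B4->F; outcomes B1=F, B2=F, B3=F, B4=F
input #5, k=0, n=-1, t=6: events B1->F, B2->T, B4->T; outcomes B1=F, B2=T, B4=T
input #6, k=2, n=-2, t=2: events B1->T, B4->F; outcomes B1=T, B4=F
input #7, k=3, n=-2, t=2: events B1->F, B2->F, B3->T, B4->F; outcomes B1=F, B2=F, B3=T, B4=F
input #8, k=3, n=-2, t=4: events B1->F, B2->F, B3->T, B4->F; outcomes B1=F, B2=F, B3=T, B4=F
union over all inputs: B1=T, B1=F, B2=T, B2=F, B3=T, B3=F, B4=T, B4=F (8 outcomes)
checked all size-1 subsets: none covers 8 outcomes (max 4/8)
checked all size-2 subsets: none covers 8 outcomes (max 6/8)
checked all size-3 subsets: none covers 8 outcomes (max 7/8)
the canonical winner is {1, 3, 4, 7}: size 4, full 8-outcome coverage, earliest index list among size-4 covers
Answer: 4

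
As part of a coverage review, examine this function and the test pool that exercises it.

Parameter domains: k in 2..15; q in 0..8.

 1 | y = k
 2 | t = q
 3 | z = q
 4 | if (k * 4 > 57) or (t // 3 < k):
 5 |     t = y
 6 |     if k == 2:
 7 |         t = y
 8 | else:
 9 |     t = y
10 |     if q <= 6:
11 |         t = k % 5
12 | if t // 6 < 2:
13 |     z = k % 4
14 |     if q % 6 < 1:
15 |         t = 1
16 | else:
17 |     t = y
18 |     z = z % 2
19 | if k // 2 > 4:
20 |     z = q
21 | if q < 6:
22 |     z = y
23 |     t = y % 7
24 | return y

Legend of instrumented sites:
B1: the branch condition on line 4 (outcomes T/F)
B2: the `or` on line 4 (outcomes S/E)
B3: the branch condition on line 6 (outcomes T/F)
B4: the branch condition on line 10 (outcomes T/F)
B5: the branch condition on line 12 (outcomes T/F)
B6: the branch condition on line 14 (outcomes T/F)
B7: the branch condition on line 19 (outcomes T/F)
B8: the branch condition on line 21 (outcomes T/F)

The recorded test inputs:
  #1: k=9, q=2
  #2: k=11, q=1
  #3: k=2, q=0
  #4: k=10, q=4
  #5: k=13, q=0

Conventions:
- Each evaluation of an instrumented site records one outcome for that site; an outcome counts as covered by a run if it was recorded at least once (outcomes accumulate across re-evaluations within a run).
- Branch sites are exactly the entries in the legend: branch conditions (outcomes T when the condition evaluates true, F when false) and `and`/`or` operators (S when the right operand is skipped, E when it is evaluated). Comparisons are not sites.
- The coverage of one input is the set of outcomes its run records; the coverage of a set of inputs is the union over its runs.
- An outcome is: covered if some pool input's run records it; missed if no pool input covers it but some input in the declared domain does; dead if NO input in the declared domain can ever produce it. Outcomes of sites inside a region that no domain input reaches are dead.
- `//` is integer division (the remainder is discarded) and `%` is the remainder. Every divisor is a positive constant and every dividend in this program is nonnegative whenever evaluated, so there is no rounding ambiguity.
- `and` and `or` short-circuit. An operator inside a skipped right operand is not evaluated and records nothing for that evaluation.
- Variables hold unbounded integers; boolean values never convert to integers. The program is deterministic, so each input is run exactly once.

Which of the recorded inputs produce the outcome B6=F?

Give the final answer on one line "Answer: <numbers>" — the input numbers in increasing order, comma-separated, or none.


input #1 (k=9, q=2): hits B6=F
input #2 (k=11, q=1): hits B6=F
input #3 (k=2, q=0): never hits B6=F
input #4 (k=10, q=4): hits B6=F
input #5 (k=13, q=0): never hits B6=F
Answer: 1, 2, 4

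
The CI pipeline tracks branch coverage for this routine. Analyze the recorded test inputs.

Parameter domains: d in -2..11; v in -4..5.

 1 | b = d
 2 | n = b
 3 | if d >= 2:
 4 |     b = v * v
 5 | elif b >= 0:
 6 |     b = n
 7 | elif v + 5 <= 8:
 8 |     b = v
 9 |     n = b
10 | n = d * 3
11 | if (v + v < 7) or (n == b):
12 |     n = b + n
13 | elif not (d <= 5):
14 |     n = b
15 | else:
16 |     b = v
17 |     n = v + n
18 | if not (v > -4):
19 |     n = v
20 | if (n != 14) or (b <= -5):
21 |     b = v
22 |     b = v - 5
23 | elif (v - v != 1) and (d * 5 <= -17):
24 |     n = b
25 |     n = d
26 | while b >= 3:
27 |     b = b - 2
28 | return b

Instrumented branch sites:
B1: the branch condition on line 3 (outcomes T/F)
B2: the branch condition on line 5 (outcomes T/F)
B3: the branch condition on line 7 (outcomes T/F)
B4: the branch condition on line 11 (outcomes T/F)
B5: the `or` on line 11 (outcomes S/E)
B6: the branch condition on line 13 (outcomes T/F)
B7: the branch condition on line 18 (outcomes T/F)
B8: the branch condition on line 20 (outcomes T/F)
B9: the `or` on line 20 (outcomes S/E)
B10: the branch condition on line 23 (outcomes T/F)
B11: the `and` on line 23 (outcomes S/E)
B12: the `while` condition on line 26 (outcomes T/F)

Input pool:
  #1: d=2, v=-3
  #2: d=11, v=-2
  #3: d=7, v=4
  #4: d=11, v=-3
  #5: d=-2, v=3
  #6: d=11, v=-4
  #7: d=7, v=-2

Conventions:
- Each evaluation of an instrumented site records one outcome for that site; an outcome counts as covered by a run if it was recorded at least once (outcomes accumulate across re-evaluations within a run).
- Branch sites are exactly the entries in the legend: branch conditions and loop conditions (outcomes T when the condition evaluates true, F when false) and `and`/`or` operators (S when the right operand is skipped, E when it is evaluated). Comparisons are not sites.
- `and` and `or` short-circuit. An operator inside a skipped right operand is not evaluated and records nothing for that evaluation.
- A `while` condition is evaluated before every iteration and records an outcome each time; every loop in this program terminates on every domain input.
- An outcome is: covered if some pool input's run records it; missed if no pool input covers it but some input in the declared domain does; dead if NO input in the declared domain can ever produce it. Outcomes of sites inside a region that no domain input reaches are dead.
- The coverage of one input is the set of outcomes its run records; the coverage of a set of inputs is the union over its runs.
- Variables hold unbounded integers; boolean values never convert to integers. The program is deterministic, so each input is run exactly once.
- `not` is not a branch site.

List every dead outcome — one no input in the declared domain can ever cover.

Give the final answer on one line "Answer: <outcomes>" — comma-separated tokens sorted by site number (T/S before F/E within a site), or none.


sweeping the full domain (140 inputs) for each outcome:
  B10=T: zero occurrences over every domain input -> dead
  B11=S: zero occurrences over every domain input -> dead
  reachable outcomes have witnesses, e.g. B1=T (e.g. d=2, v=-4), B1=F (e.g. d=-2, v=-4), B2=T (e.g. d=0, v=-4), B2=F (e.g. d=-2, v=-4)
Answer: B10=T, B11=S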